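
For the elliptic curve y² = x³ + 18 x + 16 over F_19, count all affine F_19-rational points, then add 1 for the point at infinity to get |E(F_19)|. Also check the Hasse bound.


Affine points = {(0, 4), (0, 15), (1, 4), (1, 15), (4, 0), (6, 6), (6, 13), (8, 8), (8, 11), (11, 5), (11, 14), (16, 7), (16, 12), (18, 4), (18, 15)}; affine count = 15; |E(F_19)| = 16.

Discriminant check: Δ ∝ 4a³ + 27b² = 4·18³ + 27·16² = 4·5832 + 27·256 ≡ 11 (mod 19). Nonzero ⇒ E is nonsingular.
For each x ∈ F_19, compute rhs = x³ + 18·x + 16 mod 19, then count y ∈ F_19 with y² ≡ rhs.
  x = 0: rhs = 16, matching y values: 4, 15 (2 points).
  x = 1: rhs = 16, matching y values: 4, 15 (2 points).
  x = 2: rhs = 3, matching y values: none (0 points).
  x = 3: rhs = 2, matching y values: none (0 points).
  x = 4: rhs = 0, matching y values: 0 (1 points).
  x = 5: rhs = 3, matching y values: none (0 points).
  x = 6: rhs = 17, matching y values: 6, 13 (2 points).
  x = 7: rhs = 10, matching y values: none (0 points).
  x = 8: rhs = 7, matching y values: 8, 11 (2 points).
  x = 9: rhs = 14, matching y values: none (0 points).
  x = 10: rhs = 18, matching y values: none (0 points).
  x = 11: rhs = 6, matching y values: 5, 14 (2 points).
  x = 12: rhs = 3, matching y values: none (0 points).
  x = 13: rhs = 15, matching y values: none (0 points).
  x = 14: rhs = 10, matching y values: none (0 points).
  x = 15: rhs = 13, matching y values: none (0 points).
  x = 16: rhs = 11, matching y values: 7, 12 (2 points).
  x = 17: rhs = 10, matching y values: none (0 points).
  x = 18: rhs = 16, matching y values: 4, 15 (2 points).
Total affine count: 15.
Full point count |E(F_19)| = 15 + 1 = 16.
Hasse bound: |16 − (19+1)| = |-4| = 4 ≤ 2√19 ≈ 8.7178 ✓.


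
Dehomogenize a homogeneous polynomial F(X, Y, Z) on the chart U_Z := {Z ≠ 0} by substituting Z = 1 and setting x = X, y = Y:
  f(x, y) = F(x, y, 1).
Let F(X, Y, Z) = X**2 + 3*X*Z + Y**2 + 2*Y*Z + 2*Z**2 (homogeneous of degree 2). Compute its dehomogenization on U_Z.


f(x, y) = x**2 + 3*x + y**2 + 2*y + 2

On U_Z we set Z = 1. Each monomial c·X^i·Y^j·Z^k in F becomes c·x^i·y^j·1^k = c·x^i·y^j.
Substituting Z = 1: F(X, Y, 1) = x**2 + 3*x + y**2 + 2*y + 2.
Note: deg(f) ≤ deg(F) = 2; strict inequality happens when F is divisible by Z (lost terms).


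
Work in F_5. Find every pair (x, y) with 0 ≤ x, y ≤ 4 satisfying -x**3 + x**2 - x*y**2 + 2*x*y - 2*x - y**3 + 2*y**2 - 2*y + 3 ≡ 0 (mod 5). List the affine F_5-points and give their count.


Affine F_5-points: {(2, 0), (3, 2), (3, 3), (3, 4), (4, 1), (4, 3), (4, 4)}; count = 7.

For each of the 25 pairs (x, y) ∈ F_5², evaluate f(x, y) mod 5. Record the zeros.
  x = 0: [0↦3, 1↦2, 2↦4, 3↦3, 4↦3]  zeros at y ∈ ∅
  x = 1: [0↦1, 1↦1, 2↦2, 3↦3, 4↦3]  zeros at y ∈ ∅
  x = 2: [0↦0, 1↦1, 2↦1, 3↦4, 4↦4]  zeros at y ∈ {0}
  x = 3: [0↦4, 1↦1, 2↦0, 3↦0, 4↦0]  zeros at y ∈ {2, 3, 4}
  x = 4: [0↦2, 1↦0, 2↦3, 3↦0, 4↦0]  zeros at y ∈ {1, 3, 4}
Collecting zeros: affine points = {(2, 0), (3, 2), (3, 3), (3, 4), (4, 1), (4, 3), (4, 4)}.
Total count |C(F_5)_aff| = 7.


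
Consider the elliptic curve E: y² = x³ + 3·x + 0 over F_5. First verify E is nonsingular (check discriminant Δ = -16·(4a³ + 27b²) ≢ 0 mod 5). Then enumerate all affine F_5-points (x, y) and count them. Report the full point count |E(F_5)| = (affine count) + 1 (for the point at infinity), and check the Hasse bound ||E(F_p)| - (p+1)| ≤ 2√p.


Affine points = {(0, 0), (1, 2), (1, 3), (2, 2), (2, 3), (3, 1), (3, 4), (4, 1), (4, 4)}; affine count = 9; |E(F_5)| = 10.

Discriminant check: Δ ∝ 4a³ + 27b² = 4·3³ + 27·0² = 4·27 + 27·0 ≡ 3 (mod 5). Nonzero ⇒ E is nonsingular.
For each x ∈ F_5, compute rhs = x³ + 3·x + 0 mod 5, then count y ∈ F_5 with y² ≡ rhs.
  x = 0: rhs = 0, matching y values: 0 (1 points).
  x = 1: rhs = 4, matching y values: 2, 3 (2 points).
  x = 2: rhs = 4, matching y values: 2, 3 (2 points).
  x = 3: rhs = 1, matching y values: 1, 4 (2 points).
  x = 4: rhs = 1, matching y values: 1, 4 (2 points).
Total affine count: 9.
Full point count |E(F_5)| = 9 + 1 = 10.
Hasse bound: |10 − (5+1)| = |4| = 4 ≤ 2√5 ≈ 4.4721 ✓.


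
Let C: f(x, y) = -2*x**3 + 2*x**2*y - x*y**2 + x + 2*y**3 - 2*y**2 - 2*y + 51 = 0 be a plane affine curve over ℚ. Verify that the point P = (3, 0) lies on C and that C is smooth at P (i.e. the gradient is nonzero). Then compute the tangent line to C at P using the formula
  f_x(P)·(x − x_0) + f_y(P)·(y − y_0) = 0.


Tangent line at P: -53*x + 16*y + 159 = 0.

Step 1: f(3, 0) = 0, so P lies on C.
Step 2: partial derivatives
  f_x(x, y) = -6*x**2 + 4*x*y - y**2 + 1, f_y(x, y) = 2*x**2 - 2*x*y + 6*y**2 - 4*y - 2.
  f_x(P) = -53, f_y(P) = 16 (gradient nonzero, so P is smooth).
Step 3: tangent line at P: -53·(x − 3) + 16·(y − 0) = 0.
Expanding: -53*x + 16*y + 159 = 0.


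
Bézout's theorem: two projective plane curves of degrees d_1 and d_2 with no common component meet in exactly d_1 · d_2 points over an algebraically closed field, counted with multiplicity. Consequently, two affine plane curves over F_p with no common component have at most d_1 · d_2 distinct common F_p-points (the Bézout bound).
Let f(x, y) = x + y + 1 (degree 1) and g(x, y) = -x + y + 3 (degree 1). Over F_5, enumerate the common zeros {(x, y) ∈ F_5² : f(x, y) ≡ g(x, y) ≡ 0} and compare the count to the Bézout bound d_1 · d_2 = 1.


Common zeros: {(1, 3)}; count = 1; Bézout bound = 1.

deg(f) = 1, deg(g) = 1, so Bézout bound = 1.
Scan x ∈ F_5. For each x, list the y ∈ F_5 with f(x, y) ≡ 0 and those with g(x, y) ≡ 0 (mod 5); the common zeros in that column are the intersection.
  x = 0: f ≡ 0 at y ∈ {4}; g ≡ 0 at y ∈ {2}; common: ∅.
  x = 1: f ≡ 0 at y ∈ {3}; g ≡ 0 at y ∈ {3}; common: {3}.
  x = 2: f ≡ 0 at y ∈ {2}; g ≡ 0 at y ∈ {4}; common: ∅.
  x = 3: f ≡ 0 at y ∈ {1}; g ≡ 0 at y ∈ {0}; common: ∅.
  x = 4: f ≡ 0 at y ∈ {0}; g ≡ 0 at y ∈ {1}; common: ∅.
Collecting: common zeros = {(1, 3)}, so the count is 1.
Comparison with the Bézout bound: 1 ≤ 1 = deg(f)·deg(g), as expected for curves with no common component (the bound is attained).


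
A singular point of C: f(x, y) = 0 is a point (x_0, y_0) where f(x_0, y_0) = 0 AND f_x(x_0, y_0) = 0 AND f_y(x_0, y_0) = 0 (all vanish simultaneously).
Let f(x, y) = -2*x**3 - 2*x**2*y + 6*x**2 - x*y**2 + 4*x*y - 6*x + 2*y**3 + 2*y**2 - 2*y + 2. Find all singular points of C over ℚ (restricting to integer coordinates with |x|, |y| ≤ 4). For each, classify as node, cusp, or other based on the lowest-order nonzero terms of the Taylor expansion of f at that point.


Singular points: {(1, 0)}; classification: cusp.

Compute partial derivatives:
  f_x = -6*x**2 - 4*x*y + 12*x - y**2 + 4*y - 6.
  f_y = -2*x**2 - 2*x*y + 4*x + 6*y**2 + 4*y - 2.
Scan x_0 ∈ {−4, ..., 4}. For each x_0, f_y(x_0, y) is a polynomial in y; find its integer roots y ∈ {−4, ..., 4}, then test f_x and f at those candidates.
  x = -4: f_y(-4, y) = 6*y**2 + 12*y - 50; no integer root y with |y| ≤ 4.
  x = -3: f_y(-3, y) = 6*y**2 + 10*y - 32; no integer root y with |y| ≤ 4.
  x = -2: f_y(-2, y) = 6*y**2 + 8*y - 18; no integer root y with |y| ≤ 4.
  x = -1: f_y(-1, y) = 6*y**2 + 6*y - 8; no integer root y with |y| ≤ 4.
  x = 0: f_y(0, y) = 6*y**2 + 4*y - 2; vanishes at y ∈ {-1}. (0, -1): f_x = -11 ≠ 0.
  x = 1: f_y(1, y) = 6*y**2 + 2*y; vanishes at y ∈ {0}. (1, 0): f_x = 0, f = 0 — SINGULAR.
  x = 2: f_y(2, y) = 6*y**2 - 2; no integer root y with |y| ≤ 4.
  x = 3: f_y(3, y) = 6*y**2 - 2*y - 8; vanishes at y ∈ {-1}. (3, -1): f_x = -17 ≠ 0.
  x = 4: f_y(4, y) = 6*y**2 - 4*y - 18; no integer root y with |y| ≤ 4.
Only singular point on the grid: (1, 0).
Classify: substitute x = 1 + u, y = 0 + v and expand: f = -2*u**3 - 2*u**2*v - u*v**2 + 2*v**3 + v**2.
No constant or linear terms (consistent with a singular point). Quadratic part: v**2. Cubic part: -2*u**3 - 2*u**2*v - u*v**2 + 2*v**3.
The quadratic part v**2 is a perfect square, so there is a single (double) tangent line v = 0, i.e. y = 0. Restricting the cubic part to that line (v = 0) leaves -2*u**3 ≠ 0, so f is not divisible by v and the branch is v² ≈ 2*u**3 to lowest order — this is a cusp.
Classification: cusp.


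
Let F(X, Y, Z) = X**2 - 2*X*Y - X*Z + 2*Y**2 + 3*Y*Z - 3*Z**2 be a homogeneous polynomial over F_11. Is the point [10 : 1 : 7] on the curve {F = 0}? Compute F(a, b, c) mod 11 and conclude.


F(10,1,7) ≡ 7 (mod 11); P is NOT on the curve.

Evaluate F(10, 1, 7) term-by-term (mod 11).
  X**2 ↦ 1·100·1·1 = 100
  -2*X*Y ↦ -2·10·1·1 = -20
  -X*Z ↦ -1·10·1·7 = -70
  2*Y**2 ↦ 2·1·1·1 = 2
  3*Y*Z ↦ 3·1·1·7 = 21
  -3*Z**2 ↦ -3·1·1·49 = -147
Sum: F(10, 1, 7) = (100) + (-20) + (-70) + (2) + (21) + (-147) = -114.
Reducing mod 11: -114 ≡ 7 (mod 11).
Since F(a, b, c) ≡ 7 ≠ 0 (mod 11), P does NOT lie on the curve.


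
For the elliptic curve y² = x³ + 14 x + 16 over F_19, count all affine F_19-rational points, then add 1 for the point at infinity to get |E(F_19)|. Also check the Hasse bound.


Affine points = {(0, 4), (0, 15), (3, 3), (3, 16), (7, 1), (7, 18), (9, 4), (9, 15), (10, 4), (10, 15), (11, 0), (13, 1), (13, 18), (14, 7), (14, 12), (16, 2), (16, 17), (18, 1), (18, 18)}; affine count = 19; |E(F_19)| = 20.

Discriminant check: Δ ∝ 4a³ + 27b² = 4·14³ + 27·16² = 4·2744 + 27·256 ≡ 9 (mod 19). Nonzero ⇒ E is nonsingular.
For each x ∈ F_19, compute rhs = x³ + 14·x + 16 mod 19, then count y ∈ F_19 with y² ≡ rhs.
  x = 0: rhs = 16, matching y values: 4, 15 (2 points).
  x = 1: rhs = 12, matching y values: none (0 points).
  x = 2: rhs = 14, matching y values: none (0 points).
  x = 3: rhs = 9, matching y values: 3, 16 (2 points).
  x = 4: rhs = 3, matching y values: none (0 points).
  x = 5: rhs = 2, matching y values: none (0 points).
  x = 6: rhs = 12, matching y values: none (0 points).
  x = 7: rhs = 1, matching y values: 1, 18 (2 points).
  x = 8: rhs = 13, matching y values: none (0 points).
  x = 9: rhs = 16, matching y values: 4, 15 (2 points).
  x = 10: rhs = 16, matching y values: 4, 15 (2 points).
  x = 11: rhs = 0, matching y values: 0 (1 points).
  x = 12: rhs = 12, matching y values: none (0 points).
  x = 13: rhs = 1, matching y values: 1, 18 (2 points).
  x = 14: rhs = 11, matching y values: 7, 12 (2 points).
  x = 15: rhs = 10, matching y values: none (0 points).
  x = 16: rhs = 4, matching y values: 2, 17 (2 points).
  x = 17: rhs = 18, matching y values: none (0 points).
  x = 18: rhs = 1, matching y values: 1, 18 (2 points).
Total affine count: 19.
Full point count |E(F_19)| = 19 + 1 = 20.
Hasse bound: |20 − (19+1)| = |0| = 0 ≤ 2√19 ≈ 8.7178 ✓.


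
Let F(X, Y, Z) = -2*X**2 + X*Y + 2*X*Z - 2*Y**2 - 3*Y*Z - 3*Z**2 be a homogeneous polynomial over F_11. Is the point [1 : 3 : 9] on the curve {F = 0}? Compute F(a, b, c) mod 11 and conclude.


F(1,3,9) ≡ 7 (mod 11); P is NOT on the curve.

Evaluate F(1, 3, 9) term-by-term (mod 11).
  -2*X**2 ↦ -2·1·1·1 = -2
  X*Y ↦ 1·1·3·1 = 3
  2*X*Z ↦ 2·1·1·9 = 18
  -2*Y**2 ↦ -2·1·9·1 = -18
  -3*Y*Z ↦ -3·1·3·9 = -81
  -3*Z**2 ↦ -3·1·1·81 = -243
Sum: F(1, 3, 9) = (-2) + (3) + (18) + (-18) + (-81) + (-243) = -323.
Reducing mod 11: -323 ≡ 7 (mod 11).
Since F(a, b, c) ≡ 7 ≠ 0 (mod 11), P does NOT lie on the curve.


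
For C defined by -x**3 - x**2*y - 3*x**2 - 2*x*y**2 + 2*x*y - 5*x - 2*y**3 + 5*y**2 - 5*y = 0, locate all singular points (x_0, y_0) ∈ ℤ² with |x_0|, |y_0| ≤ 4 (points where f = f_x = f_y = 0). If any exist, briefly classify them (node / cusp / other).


Singular points: {(-1, 1)}; classification: node.

Compute partial derivatives:
  f_x = -3*x**2 - 2*x*y - 6*x - 2*y**2 + 2*y - 5.
  f_y = -x**2 - 4*x*y + 2*x - 6*y**2 + 10*y - 5.
Scan x_0 ∈ {−4, ..., 4}. For each x_0, f_y(x_0, y) is a polynomial in y; find its integer roots y ∈ {−4, ..., 4}, then test f_x and f at those candidates.
  x = -4: f_y(-4, y) = -6*y**2 + 26*y - 29; no integer root y with |y| ≤ 4.
  x = -3: f_y(-3, y) = -6*y**2 + 22*y - 20; vanishes at y ∈ {2}. (-3, 2): f_x = -6 ≠ 0.
  x = -2: f_y(-2, y) = -6*y**2 + 18*y - 13; no integer root y with |y| ≤ 4.
  x = -1: f_y(-1, y) = -6*y**2 + 14*y - 8; vanishes at y ∈ {1}. (-1, 1): f_x = 0, f = 0 — SINGULAR.
  x = 0: f_y(0, y) = -6*y**2 + 10*y - 5; no integer root y with |y| ≤ 4.
  x = 1: f_y(1, y) = -6*y**2 + 6*y - 4; no integer root y with |y| ≤ 4.
  x = 2: f_y(2, y) = -6*y**2 + 2*y - 5; no integer root y with |y| ≤ 4.
  x = 3: f_y(3, y) = -6*y**2 - 2*y - 8; no integer root y with |y| ≤ 4.
  x = 4: f_y(4, y) = -6*y**2 - 6*y - 13; no integer root y with |y| ≤ 4.
Only singular point on the grid: (-1, 1).
Classify: substitute x = -1 + u, y = 1 + v and expand: f = -u**3 - u**2*v - u**2 - 2*u*v**2 - 2*v**3 + v**2.
No constant or linear terms (consistent with a singular point). Quadratic part: -u**2 + v**2. Cubic part: -u**3 - u**2*v - 2*u*v**2 - 2*v**3.
The quadratic part v**2 - u**2 = (v − u)(v + u) splits into two distinct linear factors, so there are two distinct tangent lines y − 1 = ±(x − -1) — this is a node (ordinary double point).
Classification: node.


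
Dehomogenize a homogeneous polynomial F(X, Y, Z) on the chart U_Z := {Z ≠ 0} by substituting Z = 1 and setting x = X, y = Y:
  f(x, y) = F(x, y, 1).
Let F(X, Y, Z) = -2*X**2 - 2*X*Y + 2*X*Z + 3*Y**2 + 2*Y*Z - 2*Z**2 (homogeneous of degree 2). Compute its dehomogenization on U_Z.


f(x, y) = -2*x**2 - 2*x*y + 2*x + 3*y**2 + 2*y - 2

On U_Z we set Z = 1. Each monomial c·X^i·Y^j·Z^k in F becomes c·x^i·y^j·1^k = c·x^i·y^j.
Substituting Z = 1: F(X, Y, 1) = -2*x**2 - 2*x*y + 2*x + 3*y**2 + 2*y - 2.
Note: deg(f) ≤ deg(F) = 2; strict inequality happens when F is divisible by Z (lost terms).


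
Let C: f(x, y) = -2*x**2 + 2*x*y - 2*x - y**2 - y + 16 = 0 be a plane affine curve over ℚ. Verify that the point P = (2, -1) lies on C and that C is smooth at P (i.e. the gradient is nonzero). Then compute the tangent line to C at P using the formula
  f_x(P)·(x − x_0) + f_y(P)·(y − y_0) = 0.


Tangent line at P: -12*x + 5*y + 29 = 0.

Step 1: f(2, -1) = 0, so P lies on C.
Step 2: partial derivatives
  f_x(x, y) = -4*x + 2*y - 2, f_y(x, y) = 2*x - 2*y - 1.
  f_x(P) = -12, f_y(P) = 5 (gradient nonzero, so P is smooth).
Step 3: tangent line at P: -12·(x − 2) + 5·(y − -1) = 0.
Expanding: -12*x + 5*y + 29 = 0.


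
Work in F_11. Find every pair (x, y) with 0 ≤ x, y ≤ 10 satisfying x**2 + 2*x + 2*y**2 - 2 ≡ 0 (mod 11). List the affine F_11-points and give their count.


Affine F_11-points: {(0, 1), (0, 10), (1, 4), (1, 7), (4, 0), (5, 0), (8, 4), (8, 7), (9, 1), (9, 10)}; count = 10.

For each of the 121 pairs (x, y) ∈ F_11², evaluate f(x, y) mod 11. Record the zeros.
  x = 0: [0↦9, 1↦0, 2↦6, 3↦5, 4↦8, 5↦4, 6↦4, 7↦8, 8↦5, 9↦6, 10↦0]  zeros at y ∈ {1, 10}
  x = 1: [0↦1, 1↦3, 2↦9, 3↦8, 4↦0, 5↦7, 6↦7, 7↦0, 8↦8, 9↦9, 10↦3]  zeros at y ∈ {4, 7}
  x = 2: [0↦6, 1↦8, 2↦3, 3↦2, 4↦5, 5↦1, 6↦1, 7↦5, 8↦2, 9↦3, 10↦8]  zeros at y ∈ ∅
  x = 3: [0↦2, 1↦4, 2↦10, 3↦9, 4↦1, 5↦8, 6↦8, 7↦1, 8↦9, 9↦10, 10↦4]  zeros at y ∈ ∅
  x = 4: [0↦0, 1↦2, 2↦8, 3↦7, 4↦10, 5↦6, 6↦6, 7↦10, 8↦7, 9↦8, 10↦2]  zeros at y ∈ {0}
  x = 5: [0↦0, 1↦2, 2↦8, 3↦7, 4↦10, 5↦6, 6↦6, 7↦10, 8↦7, 9↦8, 10↦2]  zeros at y ∈ {0}
  x = 6: [0↦2, 1↦4, 2↦10, 3↦9, 4↦1, 5↦8, 6↦8, 7↦1, 8↦9, 9↦10, 10↦4]  zeros at y ∈ ∅
  x = 7: [0↦6, 1↦8, 2↦3, 3↦2, 4↦5, 5↦1, 6↦1, 7↦5, 8↦2, 9↦3, 10↦8]  zeros at y ∈ ∅
  x = 8: [0↦1, 1↦3, 2↦9, 3↦8, 4↦0, 5↦7, 6↦7, 7↦0, 8↦8, 9↦9, 10↦3]  zeros at y ∈ {4, 7}
  x = 9: [0↦9, 1↦0, 2↦6, 3↦5, 4↦8, 5↦4, 6↦4, 7↦8, 8↦5, 9↦6, 10↦0]  zeros at y ∈ {1, 10}
  x = 10: [0↦8, 1↦10, 2↦5, 3↦4, 4↦7, 5↦3, 6↦3, 7↦7, 8↦4, 9↦5, 10↦10]  zeros at y ∈ ∅
Collecting zeros: affine points = {(0, 1), (0, 10), (1, 4), (1, 7), (4, 0), (5, 0), (8, 4), (8, 7), (9, 1), (9, 10)}.
Total count |C(F_11)_aff| = 10.


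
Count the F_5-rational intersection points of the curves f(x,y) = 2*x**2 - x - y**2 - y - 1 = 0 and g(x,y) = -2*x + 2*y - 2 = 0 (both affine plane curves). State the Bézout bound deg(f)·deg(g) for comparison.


Common zeros: ∅; count = 0; Bézout bound = 2.

deg(f) = 2, deg(g) = 1, so Bézout bound = 2.
Scan x ∈ F_5. For each x, list the y ∈ F_5 with f(x, y) ≡ 0 and those with g(x, y) ≡ 0 (mod 5); the common zeros in that column are the intersection.
  x = 0: f ≡ 0 at y ∈ ∅; g ≡ 0 at y ∈ {1}; common: ∅.
  x = 1: f ≡ 0 at y ∈ {0, 4}; g ≡ 0 at y ∈ {2}; common: ∅.
  x = 2: f ≡ 0 at y ∈ {0, 4}; g ≡ 0 at y ∈ {3}; common: ∅.
  x = 3: f ≡ 0 at y ∈ ∅; g ≡ 0 at y ∈ {4}; common: ∅.
  x = 4: f ≡ 0 at y ∈ {1, 3}; g ≡ 0 at y ∈ {0}; common: ∅.
Collecting: common zeros = ∅, so the count is 0.
Comparison with the Bézout bound: 0 ≤ 2 = deg(f)·deg(g), as expected for curves with no common component (the affine F_5-count falls short of the bound because intersections may lie at infinity, over extension fields, or carry multiplicity).


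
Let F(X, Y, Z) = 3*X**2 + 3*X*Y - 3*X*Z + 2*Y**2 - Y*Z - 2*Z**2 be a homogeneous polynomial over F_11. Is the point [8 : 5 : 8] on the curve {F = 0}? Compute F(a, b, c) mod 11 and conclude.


F(8,5,8) ≡ 2 (mod 11); P is NOT on the curve.

Evaluate F(8, 5, 8) term-by-term (mod 11).
  3*X**2 ↦ 3·64·1·1 = 192
  3*X*Y ↦ 3·8·5·1 = 120
  -3*X*Z ↦ -3·8·1·8 = -192
  2*Y**2 ↦ 2·1·25·1 = 50
  -Y*Z ↦ -1·1·5·8 = -40
  -2*Z**2 ↦ -2·1·1·64 = -128
Sum: F(8, 5, 8) = (192) + (120) + (-192) + (50) + (-40) + (-128) = 2.
Reducing mod 11: 2 ≡ 2 (mod 11).
Since F(a, b, c) ≡ 2 ≠ 0 (mod 11), P does NOT lie on the curve.


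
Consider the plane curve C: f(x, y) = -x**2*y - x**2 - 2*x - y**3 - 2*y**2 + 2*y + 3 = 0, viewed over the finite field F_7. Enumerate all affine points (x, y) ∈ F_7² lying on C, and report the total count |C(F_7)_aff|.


Affine F_7-points: {(0, 6), (1, 0), (1, 2), (1, 3), (2, 3), (3, 2), (4, 0), (4, 5), (5, 5)}; count = 9.

For each of the 49 pairs (x, y) ∈ F_7², evaluate f(x, y) mod 7. Record the zeros.
  x = 0: [0↦3, 1↦2, 2↦5, 3↦6, 4↦6, 5↦6, 6↦0]  zeros at y ∈ {6}
  x = 1: [0↦0, 1↦5, 2↦0, 3↦0, 4↦6, 5↦5, 6↦5]  zeros at y ∈ {0, 2, 3}
  x = 2: [0↦2, 1↦4, 2↦3, 3↦0, 4↦3, 5↦6, 6↦3]  zeros at y ∈ {3}
  x = 3: [0↦2, 1↦6, 2↦0, 3↦6, 4↦4, 5↦2, 6↦1]  zeros at y ∈ {2}
  x = 4: [0↦0, 1↦4, 2↦5, 3↦4, 4↦2, 5↦0, 6↦6]  zeros at y ∈ {0, 5}
  x = 5: [0↦3, 1↦5, 2↦4, 3↦1, 4↦4, 5↦0, 6↦4]  zeros at y ∈ {5}
  x = 6: [0↦4, 1↦2, 2↦4, 3↦4, 4↦3, 5↦2, 6↦2]  zeros at y ∈ ∅
Collecting zeros: affine points = {(0, 6), (1, 0), (1, 2), (1, 3), (2, 3), (3, 2), (4, 0), (4, 5), (5, 5)}.
Total count |C(F_7)_aff| = 9.


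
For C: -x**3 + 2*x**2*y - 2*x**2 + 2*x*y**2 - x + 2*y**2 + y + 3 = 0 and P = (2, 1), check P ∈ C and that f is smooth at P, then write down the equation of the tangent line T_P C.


Tangent line at P: -11*x + 21*y + 1 = 0.

Step 1: f(2, 1) = 0, so P lies on C.
Step 2: partial derivatives
  f_x(x, y) = -3*x**2 + 4*x*y - 4*x + 2*y**2 - 1, f_y(x, y) = 2*x**2 + 4*x*y + 4*y + 1.
  f_x(P) = -11, f_y(P) = 21 (gradient nonzero, so P is smooth).
Step 3: tangent line at P: -11·(x − 2) + 21·(y − 1) = 0.
Expanding: -11*x + 21*y + 1 = 0.


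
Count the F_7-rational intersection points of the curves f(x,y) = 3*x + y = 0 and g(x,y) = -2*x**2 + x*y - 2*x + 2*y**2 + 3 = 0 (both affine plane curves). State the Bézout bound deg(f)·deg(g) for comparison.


Common zeros: {(1, 4), (4, 2)}; count = 2; Bézout bound = 2.

deg(f) = 1, deg(g) = 2, so Bézout bound = 2.
Scan x ∈ F_7. For each x, list the y ∈ F_7 with f(x, y) ≡ 0 and those with g(x, y) ≡ 0 (mod 7); the common zeros in that column are the intersection.
  x = 0: f ≡ 0 at y ∈ {0}; g ≡ 0 at y ∈ {3, 4}; common: ∅.
  x = 1: f ≡ 0 at y ∈ {4}; g ≡ 0 at y ∈ {4, 6}; common: {4}.
  x = 2: f ≡ 0 at y ∈ {1}; g ≡ 0 at y ∈ ∅; common: ∅.
  x = 3: f ≡ 0 at y ∈ {5}; g ≡ 0 at y ∈ {0, 2}; common: ∅.
  x = 4: f ≡ 0 at y ∈ {2}; g ≡ 0 at y ∈ {2, 3}; common: {2}.
  x = 5: f ≡ 0 at y ∈ {6}; g ≡ 0 at y ∈ ∅; common: ∅.
  x = 6: f ≡ 0 at y ∈ {3}; g ≡ 0 at y ∈ ∅; common: ∅.
Collecting: common zeros = {(1, 4), (4, 2)}, so the count is 2.
Comparison with the Bézout bound: 2 ≤ 2 = deg(f)·deg(g), as expected for curves with no common component (the bound is attained).


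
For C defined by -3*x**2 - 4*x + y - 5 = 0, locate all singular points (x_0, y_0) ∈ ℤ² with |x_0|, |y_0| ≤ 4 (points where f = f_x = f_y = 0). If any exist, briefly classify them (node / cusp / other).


No singular points in the scanned grid; C is smooth there.

Compute partial derivatives:
  f_x = -6*x - 4.
  f_y = 1.
f_y = 1 is a nonzero constant, so f_y never vanishes: no point (x, y) can satisfy f = f_x = f_y = 0. In particular no (x, y) ∈ {−4, ..., 4}² is singular; the curve is smooth.


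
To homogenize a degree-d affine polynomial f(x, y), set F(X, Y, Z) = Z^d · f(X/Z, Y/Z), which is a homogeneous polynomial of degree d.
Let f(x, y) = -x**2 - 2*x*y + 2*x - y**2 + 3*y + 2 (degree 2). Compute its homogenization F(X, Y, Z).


F(X, Y, Z) = -X**2 - 2*X*Y + 2*X*Z - Y**2 + 3*Y*Z + 2*Z**2

deg(f) = 2.
Substitute x = X/Z, y = Y/Z into f, then multiply by Z^2.
  monomial -1·x^2·y^0 ↦ -1·X^2·Y^0·Z^0.
  monomial -2·x^1·y^1 ↦ -2·X^1·Y^1·Z^0.
  monomial 2·x^1·y^0 ↦ 2·X^1·Y^0·Z^1.
  monomial -1·x^0·y^2 ↦ -1·X^0·Y^2·Z^0.
  monomial 3·x^0·y^1 ↦ 3·X^0·Y^1·Z^1.
  monomial 2·x^0·y^0 ↦ 2·X^0·Y^0·Z^2.
Collecting: F(X, Y, Z) = -X**2 - 2*X*Y + 2*X*Z - Y**2 + 3*Y*Z + 2*Z**2.


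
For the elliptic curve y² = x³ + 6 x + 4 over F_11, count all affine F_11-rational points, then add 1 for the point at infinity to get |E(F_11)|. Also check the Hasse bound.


Affine points = {(0, 2), (0, 9), (1, 0), (3, 4), (3, 7), (4, 2), (4, 9), (5, 4), (5, 7), (6, 5), (6, 6), (7, 2), (7, 9), (8, 5), (8, 6)}; affine count = 15; |E(F_11)| = 16.

Discriminant check: Δ ∝ 4a³ + 27b² = 4·6³ + 27·4² = 4·216 + 27·16 ≡ 9 (mod 11). Nonzero ⇒ E is nonsingular.
For each x ∈ F_11, compute rhs = x³ + 6·x + 4 mod 11, then count y ∈ F_11 with y² ≡ rhs.
  x = 0: rhs = 4, matching y values: 2, 9 (2 points).
  x = 1: rhs = 0, matching y values: 0 (1 points).
  x = 2: rhs = 2, matching y values: none (0 points).
  x = 3: rhs = 5, matching y values: 4, 7 (2 points).
  x = 4: rhs = 4, matching y values: 2, 9 (2 points).
  x = 5: rhs = 5, matching y values: 4, 7 (2 points).
  x = 6: rhs = 3, matching y values: 5, 6 (2 points).
  x = 7: rhs = 4, matching y values: 2, 9 (2 points).
  x = 8: rhs = 3, matching y values: 5, 6 (2 points).
  x = 9: rhs = 6, matching y values: none (0 points).
  x = 10: rhs = 8, matching y values: none (0 points).
Total affine count: 15.
Full point count |E(F_11)| = 15 + 1 = 16.
Hasse bound: |16 − (11+1)| = |4| = 4 ≤ 2√11 ≈ 6.6332 ✓.


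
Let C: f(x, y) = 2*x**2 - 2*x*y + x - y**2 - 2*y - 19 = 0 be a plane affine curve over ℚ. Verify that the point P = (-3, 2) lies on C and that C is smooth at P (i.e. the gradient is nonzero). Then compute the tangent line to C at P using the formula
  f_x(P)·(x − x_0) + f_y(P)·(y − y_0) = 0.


Tangent line at P: -15*x - 45 = 0.

Step 1: f(-3, 2) = 0, so P lies on C.
Step 2: partial derivatives
  f_x(x, y) = 4*x - 2*y + 1, f_y(x, y) = -2*x - 2*y - 2.
  f_x(P) = -15, f_y(P) = 0 (gradient nonzero, so P is smooth).
Step 3: tangent line at P: -15·(x − -3) + 0·(y − 2) = 0.
Expanding: -15*x - 45 = 0.


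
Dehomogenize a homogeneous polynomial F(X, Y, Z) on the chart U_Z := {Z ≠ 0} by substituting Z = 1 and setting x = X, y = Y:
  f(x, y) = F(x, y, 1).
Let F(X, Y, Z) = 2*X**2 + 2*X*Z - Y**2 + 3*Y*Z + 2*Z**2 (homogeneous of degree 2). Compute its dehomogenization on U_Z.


f(x, y) = 2*x**2 + 2*x - y**2 + 3*y + 2

On U_Z we set Z = 1. Each monomial c·X^i·Y^j·Z^k in F becomes c·x^i·y^j·1^k = c·x^i·y^j.
Substituting Z = 1: F(X, Y, 1) = 2*x**2 + 2*x - y**2 + 3*y + 2.
Note: deg(f) ≤ deg(F) = 2; strict inequality happens when F is divisible by Z (lost terms).


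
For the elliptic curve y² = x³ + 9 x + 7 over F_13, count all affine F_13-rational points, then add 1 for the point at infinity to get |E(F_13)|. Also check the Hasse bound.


Affine points = {(1, 2), (1, 11), (3, 3), (3, 10), (4, 4), (4, 9), (6, 2), (6, 11), (7, 6), (7, 7), (12, 6), (12, 7)}; affine count = 12; |E(F_13)| = 13.

Discriminant check: Δ ∝ 4a³ + 27b² = 4·9³ + 27·7² = 4·729 + 27·49 ≡ 1 (mod 13). Nonzero ⇒ E is nonsingular.
For each x ∈ F_13, compute rhs = x³ + 9·x + 7 mod 13, then count y ∈ F_13 with y² ≡ rhs.
  x = 0: rhs = 7, matching y values: none (0 points).
  x = 1: rhs = 4, matching y values: 2, 11 (2 points).
  x = 2: rhs = 7, matching y values: none (0 points).
  x = 3: rhs = 9, matching y values: 3, 10 (2 points).
  x = 4: rhs = 3, matching y values: 4, 9 (2 points).
  x = 5: rhs = 8, matching y values: none (0 points).
  x = 6: rhs = 4, matching y values: 2, 11 (2 points).
  x = 7: rhs = 10, matching y values: 6, 7 (2 points).
  x = 8: rhs = 6, matching y values: none (0 points).
  x = 9: rhs = 11, matching y values: none (0 points).
  x = 10: rhs = 5, matching y values: none (0 points).
  x = 11: rhs = 7, matching y values: none (0 points).
  x = 12: rhs = 10, matching y values: 6, 7 (2 points).
Total affine count: 12.
Full point count |E(F_13)| = 12 + 1 = 13.
Hasse bound: |13 − (13+1)| = |-1| = 1 ≤ 2√13 ≈ 7.2111 ✓.


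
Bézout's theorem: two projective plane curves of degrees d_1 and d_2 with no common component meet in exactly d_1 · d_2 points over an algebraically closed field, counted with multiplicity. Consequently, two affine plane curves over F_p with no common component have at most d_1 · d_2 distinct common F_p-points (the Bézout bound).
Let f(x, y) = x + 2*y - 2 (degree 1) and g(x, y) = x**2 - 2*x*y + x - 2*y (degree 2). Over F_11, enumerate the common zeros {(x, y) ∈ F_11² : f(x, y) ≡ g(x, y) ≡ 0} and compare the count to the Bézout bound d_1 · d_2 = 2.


Common zeros: {(1, 6), (10, 7)}; count = 2; Bézout bound = 2.

deg(f) = 1, deg(g) = 2, so Bézout bound = 2.
Scan x ∈ F_11. For each x, list the y ∈ F_11 with f(x, y) ≡ 0 and those with g(x, y) ≡ 0 (mod 11); the common zeros in that column are the intersection.
  x = 0: f ≡ 0 at y ∈ {1}; g ≡ 0 at y ∈ {0}; common: ∅.
  x = 1: f ≡ 0 at y ∈ {6}; g ≡ 0 at y ∈ {6}; common: {6}.
  x = 2: f ≡ 0 at y ∈ {0}; g ≡ 0 at y ∈ {1}; common: ∅.
  x = 3: f ≡ 0 at y ∈ {5}; g ≡ 0 at y ∈ {7}; common: ∅.
  x = 4: f ≡ 0 at y ∈ {10}; g ≡ 0 at y ∈ {2}; common: ∅.
  x = 5: f ≡ 0 at y ∈ {4}; g ≡ 0 at y ∈ {8}; common: ∅.
  x = 6: f ≡ 0 at y ∈ {9}; g ≡ 0 at y ∈ {3}; common: ∅.
  x = 7: f ≡ 0 at y ∈ {3}; g ≡ 0 at y ∈ {9}; common: ∅.
  x = 8: f ≡ 0 at y ∈ {8}; g ≡ 0 at y ∈ {4}; common: ∅.
  x = 9: f ≡ 0 at y ∈ {2}; g ≡ 0 at y ∈ {10}; common: ∅.
  x = 10: f ≡ 0 at y ∈ {7}; g ≡ 0 at y ∈ {0, 1, 2, 3, 4, 5, 6, 7, 8, 9, 10}; common: {7}.
Collecting: common zeros = {(1, 6), (10, 7)}, so the count is 2.
Comparison with the Bézout bound: 2 ≤ 2 = deg(f)·deg(g), as expected for curves with no common component (the bound is attained).


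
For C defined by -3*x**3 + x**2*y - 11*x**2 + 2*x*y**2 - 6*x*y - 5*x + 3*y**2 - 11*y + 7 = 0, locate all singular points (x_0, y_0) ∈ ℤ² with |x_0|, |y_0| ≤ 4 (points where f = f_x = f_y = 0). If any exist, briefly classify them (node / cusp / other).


Singular points: {(-1, 2)}; classification: cusp.

Compute partial derivatives:
  f_x = -9*x**2 + 2*x*y - 22*x + 2*y**2 - 6*y - 5.
  f_y = x**2 + 4*x*y - 6*x + 6*y - 11.
Scan x_0 ∈ {−4, ..., 4}. For each x_0, f_y(x_0, y) is a polynomial in y; find its integer roots y ∈ {−4, ..., 4}, then test f_x and f at those candidates.
  x = -4: f_y(-4, y) = 29 - 10*y; no integer root y with |y| ≤ 4.
  x = -3: f_y(-3, y) = 16 - 6*y; no integer root y with |y| ≤ 4.
  x = -2: f_y(-2, y) = 5 - 2*y; no integer root y with |y| ≤ 4.
  x = -1: f_y(-1, y) = 2*y - 4; vanishes at y ∈ {2}. (-1, 2): f_x = 0, f = 0 — SINGULAR.
  x = 0: f_y(0, y) = 6*y - 11; no integer root y with |y| ≤ 4.
  x = 1: f_y(1, y) = 10*y - 16; no integer root y with |y| ≤ 4.
  x = 2: f_y(2, y) = 14*y - 19; no integer root y with |y| ≤ 4.
  x = 3: f_y(3, y) = 18*y - 20; no integer root y with |y| ≤ 4.
  x = 4: f_y(4, y) = 22*y - 19; no integer root y with |y| ≤ 4.
Only singular point on the grid: (-1, 2).
Classify: substitute x = -1 + u, y = 2 + v and expand: f = -3*u**3 + u**2*v + 2*u*v**2 + v**2.
No constant or linear terms (consistent with a singular point). Quadratic part: v**2. Cubic part: -3*u**3 + u**2*v + 2*u*v**2.
The quadratic part v**2 is a perfect square, so there is a single (double) tangent line v = 0, i.e. y = 2. Restricting the cubic part to that line (v = 0) leaves -3*u**3 ≠ 0, so f is not divisible by v and the branch is v² ≈ 3*u**3 to lowest order — this is a cusp.
Classification: cusp.


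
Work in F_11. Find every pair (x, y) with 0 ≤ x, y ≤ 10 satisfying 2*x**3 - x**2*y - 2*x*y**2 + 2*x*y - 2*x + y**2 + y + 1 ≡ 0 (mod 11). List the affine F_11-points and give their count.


Affine F_11-points: {(2, 1), (2, 3), (3, 6), (3, 9), (4, 0), (4, 10), (6, 3), (8, 6), (8, 7), (9, 0), (9, 8), (10, 3), (10, 5)}; count = 13.

For each of the 121 pairs (x, y) ∈ F_11², evaluate f(x, y) mod 11. Record the zeros.
  x = 0: [0↦1, 1↦3, 2↦7, 3↦2, 4↦10, 5↦9, 6↦10, 7↦2, 8↦7, 9↦3, 10↦1]  zeros at y ∈ ∅
  x = 1: [0↦1, 1↦2, 2↦1, 3↦9, 4↦4, 5↦8, 6↦10, 7↦10, 8↦8, 9↦4, 10↦9]  zeros at y ∈ ∅
  x = 2: [0↦2, 1↦0, 2↦3, 3↦0, 4↦2, 5↦9, 6↦10, 7↦5, 8↦5, 9↦10, 10↦9]  zeros at y ∈ {1, 3}
  x = 3: [0↦5, 1↦9, 2↦3, 3↦9, 4↦5, 5↦2, 6↦0, 7↦10, 8↦10, 9↦0, 10↦2]  zeros at y ∈ {6, 9}
  x = 4: [0↦0, 1↦8, 2↦2, 3↦4, 4↦3, 5↦10, 6↦3, 7↦4, 8↦2, 9↦8, 10↦0]  zeros at y ∈ {0, 10}
  x = 5: [0↦10, 1↦9, 2↦1, 3↦8, 4↦8, 5↦1, 6↦9, 7↦10, 8↦4, 9↦2, 10↦4]  zeros at y ∈ ∅
  x = 6: [0↦3, 1↦2, 2↦1, 3↦0, 4↦10, 5↦9, 6↦8, 7↦7, 8↦6, 9↦5, 10↦4]  zeros at y ∈ {3}
  x = 7: [0↦2, 1↦10, 2↦3, 3↦3, 4↦10, 5↦2, 6↦1, 7↦7, 8↦9, 9↦7, 10↦1]  zeros at y ∈ ∅
  x = 8: [0↦8, 1↦1, 2↦8, 3↦7, 4↦9, 5↦3, 6↦0, 7↦0, 8↦3, 9↦9, 10↦7]  zeros at y ∈ {6, 7}
  x = 9: [0↦0, 1↦9, 2↦6, 3↦2, 4↦8, 5↦2, 6↦6, 7↦9, 8↦0, 9↦1, 10↦1]  zeros at y ∈ {0, 8}
  x = 10: [0↦1, 1↦2, 2↦9, 3↦0, 4↦8, 5↦0, 6↦9, 7↦2, 8↦1, 9↦6, 10↦6]  zeros at y ∈ {3, 5}
Collecting zeros: affine points = {(2, 1), (2, 3), (3, 6), (3, 9), (4, 0), (4, 10), (6, 3), (8, 6), (8, 7), (9, 0), (9, 8), (10, 3), (10, 5)}.
Total count |C(F_11)_aff| = 13.


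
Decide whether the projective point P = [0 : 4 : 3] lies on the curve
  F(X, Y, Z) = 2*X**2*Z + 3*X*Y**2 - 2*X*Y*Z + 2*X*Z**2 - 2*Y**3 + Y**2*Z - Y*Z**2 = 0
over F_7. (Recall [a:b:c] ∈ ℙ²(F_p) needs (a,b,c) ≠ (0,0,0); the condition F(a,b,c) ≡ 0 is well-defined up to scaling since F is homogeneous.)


F(0,4,3) ≡ 3 (mod 7); P is NOT on the curve.

Evaluate F(0, 4, 3) term-by-term (mod 7).
  2*X**2*Z ↦ 2·0·1·3 = 0
  3*X*Y**2 ↦ 3·0·16·1 = 0
  -2*X*Y*Z ↦ -2·0·4·3 = 0
  2*X*Z**2 ↦ 2·0·1·9 = 0
  -2*Y**3 ↦ -2·1·64·1 = -128
  Y**2*Z ↦ 1·1·16·3 = 48
  -Y*Z**2 ↦ -1·1·4·9 = -36
Sum: F(0, 4, 3) = (0) + (0) + (0) + (0) + (-128) + (48) + (-36) = -116.
Reducing mod 7: -116 ≡ 3 (mod 7).
Since F(a, b, c) ≡ 3 ≠ 0 (mod 7), P does NOT lie on the curve.


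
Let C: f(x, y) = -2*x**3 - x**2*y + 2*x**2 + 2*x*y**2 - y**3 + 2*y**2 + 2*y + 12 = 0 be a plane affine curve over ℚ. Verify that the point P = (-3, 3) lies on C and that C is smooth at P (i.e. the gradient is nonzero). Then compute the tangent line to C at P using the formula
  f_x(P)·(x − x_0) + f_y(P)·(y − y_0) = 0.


Tangent line at P: -30*x - 58*y + 84 = 0.

Step 1: f(-3, 3) = 0, so P lies on C.
Step 2: partial derivatives
  f_x(x, y) = -6*x**2 - 2*x*y + 4*x + 2*y**2, f_y(x, y) = -x**2 + 4*x*y - 3*y**2 + 4*y + 2.
  f_x(P) = -30, f_y(P) = -58 (gradient nonzero, so P is smooth).
Step 3: tangent line at P: -30·(x − -3) + -58·(y − 3) = 0.
Expanding: -30*x - 58*y + 84 = 0.


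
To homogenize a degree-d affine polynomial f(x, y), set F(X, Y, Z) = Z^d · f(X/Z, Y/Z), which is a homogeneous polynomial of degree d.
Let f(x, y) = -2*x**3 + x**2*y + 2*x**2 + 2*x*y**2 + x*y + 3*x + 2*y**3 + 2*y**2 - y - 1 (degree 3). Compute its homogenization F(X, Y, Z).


F(X, Y, Z) = -2*X**3 + X**2*Y + 2*X**2*Z + 2*X*Y**2 + X*Y*Z + 3*X*Z**2 + 2*Y**3 + 2*Y**2*Z - Y*Z**2 - Z**3

deg(f) = 3.
Substitute x = X/Z, y = Y/Z into f, then multiply by Z^3.
  monomial -2·x^3·y^0 ↦ -2·X^3·Y^0·Z^0.
  monomial 1·x^2·y^1 ↦ 1·X^2·Y^1·Z^0.
  monomial 2·x^2·y^0 ↦ 2·X^2·Y^0·Z^1.
  monomial 2·x^1·y^2 ↦ 2·X^1·Y^2·Z^0.
  monomial 1·x^1·y^1 ↦ 1·X^1·Y^1·Z^1.
  monomial 3·x^1·y^0 ↦ 3·X^1·Y^0·Z^2.
  monomial 2·x^0·y^3 ↦ 2·X^0·Y^3·Z^0.
  monomial 2·x^0·y^2 ↦ 2·X^0·Y^2·Z^1.
  monomial -1·x^0·y^1 ↦ -1·X^0·Y^1·Z^2.
  monomial -1·x^0·y^0 ↦ -1·X^0·Y^0·Z^3.
Collecting: F(X, Y, Z) = -2*X**3 + X**2*Y + 2*X**2*Z + 2*X*Y**2 + X*Y*Z + 3*X*Z**2 + 2*Y**3 + 2*Y**2*Z - Y*Z**2 - Z**3.


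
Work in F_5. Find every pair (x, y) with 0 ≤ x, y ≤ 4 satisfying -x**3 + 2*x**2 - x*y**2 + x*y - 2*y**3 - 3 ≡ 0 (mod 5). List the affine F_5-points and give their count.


Affine F_5-points: {(0, 1), (1, 2), (2, 1), (2, 4), (4, 0)}; count = 5.

For each of the 25 pairs (x, y) ∈ F_5², evaluate f(x, y) mod 5. Record the zeros.
  x = 0: [0↦2, 1↦0, 2↦1, 3↦3, 4↦4]  zeros at y ∈ {1}
  x = 1: [0↦3, 1↦1, 2↦0, 3↦3, 4↦3]  zeros at y ∈ {2}
  x = 2: [0↦2, 1↦0, 2↦2, 3↦1, 4↦0]  zeros at y ∈ {1, 4}
  x = 3: [0↦3, 1↦1, 2↦1, 3↦1, 4↦4]  zeros at y ∈ ∅
  x = 4: [0↦0, 1↦3, 2↦1, 3↦2, 4↦4]  zeros at y ∈ {0}
Collecting zeros: affine points = {(0, 1), (1, 2), (2, 1), (2, 4), (4, 0)}.
Total count |C(F_5)_aff| = 5.


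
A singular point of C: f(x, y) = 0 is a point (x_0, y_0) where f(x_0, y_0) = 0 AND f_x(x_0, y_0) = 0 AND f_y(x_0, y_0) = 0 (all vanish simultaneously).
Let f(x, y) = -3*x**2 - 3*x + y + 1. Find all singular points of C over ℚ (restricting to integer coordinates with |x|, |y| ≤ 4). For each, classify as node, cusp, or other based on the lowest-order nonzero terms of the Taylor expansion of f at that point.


No singular points in the scanned grid; C is smooth there.

Compute partial derivatives:
  f_x = -6*x - 3.
  f_y = 1.
f_y = 1 is a nonzero constant, so f_y never vanishes: no point (x, y) can satisfy f = f_x = f_y = 0. In particular no (x, y) ∈ {−4, ..., 4}² is singular; the curve is smooth.


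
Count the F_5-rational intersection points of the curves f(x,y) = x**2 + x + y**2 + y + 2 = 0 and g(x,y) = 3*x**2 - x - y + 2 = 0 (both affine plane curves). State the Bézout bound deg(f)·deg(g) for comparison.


Common zeros: ∅; count = 0; Bézout bound = 4.

deg(f) = 2, deg(g) = 2, so Bézout bound = 4.
Scan x ∈ F_5. For each x, list the y ∈ F_5 with f(x, y) ≡ 0 and those with g(x, y) ≡ 0 (mod 5); the common zeros in that column are the intersection.
  x = 0: f ≡ 0 at y ∈ ∅; g ≡ 0 at y ∈ {2}; common: ∅.
  x = 1: f ≡ 0 at y ∈ {2}; g ≡ 0 at y ∈ {4}; common: ∅.
  x = 2: f ≡ 0 at y ∈ {1, 3}; g ≡ 0 at y ∈ {2}; common: ∅.
  x = 3: f ≡ 0 at y ∈ {2}; g ≡ 0 at y ∈ {1}; common: ∅.
  x = 4: f ≡ 0 at y ∈ ∅; g ≡ 0 at y ∈ {1}; common: ∅.
Collecting: common zeros = ∅, so the count is 0.
Comparison with the Bézout bound: 0 ≤ 4 = deg(f)·deg(g), as expected for curves with no common component (the affine F_5-count falls short of the bound because intersections may lie at infinity, over extension fields, or carry multiplicity).


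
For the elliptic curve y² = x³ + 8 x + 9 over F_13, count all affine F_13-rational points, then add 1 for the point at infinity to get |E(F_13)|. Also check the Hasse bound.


Affine points = {(0, 3), (0, 10), (4, 1), (4, 12), (6, 0), (8, 0), (9, 2), (9, 11), (10, 6), (10, 7), (12, 0)}; affine count = 11; |E(F_13)| = 12.

Discriminant check: Δ ∝ 4a³ + 27b² = 4·8³ + 27·9² = 4·512 + 27·81 ≡ 10 (mod 13). Nonzero ⇒ E is nonsingular.
For each x ∈ F_13, compute rhs = x³ + 8·x + 9 mod 13, then count y ∈ F_13 with y² ≡ rhs.
  x = 0: rhs = 9, matching y values: 3, 10 (2 points).
  x = 1: rhs = 5, matching y values: none (0 points).
  x = 2: rhs = 7, matching y values: none (0 points).
  x = 3: rhs = 8, matching y values: none (0 points).
  x = 4: rhs = 1, matching y values: 1, 12 (2 points).
  x = 5: rhs = 5, matching y values: none (0 points).
  x = 6: rhs = 0, matching y values: 0 (1 points).
  x = 7: rhs = 5, matching y values: none (0 points).
  x = 8: rhs = 0, matching y values: 0 (1 points).
  x = 9: rhs = 4, matching y values: 2, 11 (2 points).
  x = 10: rhs = 10, matching y values: 6, 7 (2 points).
  x = 11: rhs = 11, matching y values: none (0 points).
  x = 12: rhs = 0, matching y values: 0 (1 points).
Total affine count: 11.
Full point count |E(F_13)| = 11 + 1 = 12.
Hasse bound: |12 − (13+1)| = |-2| = 2 ≤ 2√13 ≈ 7.2111 ✓.


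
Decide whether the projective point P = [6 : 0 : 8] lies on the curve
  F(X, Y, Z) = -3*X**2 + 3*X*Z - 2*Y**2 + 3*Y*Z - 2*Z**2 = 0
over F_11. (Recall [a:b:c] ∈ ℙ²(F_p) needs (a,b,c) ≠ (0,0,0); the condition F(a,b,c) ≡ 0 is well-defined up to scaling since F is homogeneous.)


F(6,0,8) ≡ 7 (mod 11); P is NOT on the curve.

Evaluate F(6, 0, 8) term-by-term (mod 11).
  -3*X**2 ↦ -3·36·1·1 = -108
  3*X*Z ↦ 3·6·1·8 = 144
  -2*Y**2 ↦ -2·1·0·1 = 0
  3*Y*Z ↦ 3·1·0·8 = 0
  -2*Z**2 ↦ -2·1·1·64 = -128
Sum: F(6, 0, 8) = (-108) + (144) + (0) + (0) + (-128) = -92.
Reducing mod 11: -92 ≡ 7 (mod 11).
Since F(a, b, c) ≡ 7 ≠ 0 (mod 11), P does NOT lie on the curve.


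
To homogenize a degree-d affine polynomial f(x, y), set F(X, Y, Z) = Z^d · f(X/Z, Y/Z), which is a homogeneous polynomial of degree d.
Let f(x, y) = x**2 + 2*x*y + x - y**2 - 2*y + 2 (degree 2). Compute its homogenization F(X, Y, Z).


F(X, Y, Z) = X**2 + 2*X*Y + X*Z - Y**2 - 2*Y*Z + 2*Z**2

deg(f) = 2.
Substitute x = X/Z, y = Y/Z into f, then multiply by Z^2.
  monomial 1·x^2·y^0 ↦ 1·X^2·Y^0·Z^0.
  monomial 2·x^1·y^1 ↦ 2·X^1·Y^1·Z^0.
  monomial 1·x^1·y^0 ↦ 1·X^1·Y^0·Z^1.
  monomial -1·x^0·y^2 ↦ -1·X^0·Y^2·Z^0.
  monomial -2·x^0·y^1 ↦ -2·X^0·Y^1·Z^1.
  monomial 2·x^0·y^0 ↦ 2·X^0·Y^0·Z^2.
Collecting: F(X, Y, Z) = X**2 + 2*X*Y + X*Z - Y**2 - 2*Y*Z + 2*Z**2.


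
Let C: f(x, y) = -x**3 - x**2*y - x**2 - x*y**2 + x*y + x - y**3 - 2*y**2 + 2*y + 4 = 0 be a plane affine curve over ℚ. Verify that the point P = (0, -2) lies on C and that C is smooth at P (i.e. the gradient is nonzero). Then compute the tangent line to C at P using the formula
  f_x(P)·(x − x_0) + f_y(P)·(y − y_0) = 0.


Tangent line at P: -5*x - 2*y - 4 = 0.

Step 1: f(0, -2) = 0, so P lies on C.
Step 2: partial derivatives
  f_x(x, y) = -3*x**2 - 2*x*y - 2*x - y**2 + y + 1, f_y(x, y) = -x**2 - 2*x*y + x - 3*y**2 - 4*y + 2.
  f_x(P) = -5, f_y(P) = -2 (gradient nonzero, so P is smooth).
Step 3: tangent line at P: -5·(x − 0) + -2·(y − -2) = 0.
Expanding: -5*x - 2*y - 4 = 0.


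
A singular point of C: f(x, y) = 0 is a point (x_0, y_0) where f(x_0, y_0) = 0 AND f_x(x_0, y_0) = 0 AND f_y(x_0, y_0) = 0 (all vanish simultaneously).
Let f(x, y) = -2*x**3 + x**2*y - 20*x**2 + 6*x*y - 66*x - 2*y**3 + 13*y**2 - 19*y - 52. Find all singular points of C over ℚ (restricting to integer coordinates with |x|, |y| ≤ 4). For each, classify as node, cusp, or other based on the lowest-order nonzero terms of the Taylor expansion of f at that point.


Singular points: {(-3, 2)}; classification: cusp.

Compute partial derivatives:
  f_x = -6*x**2 + 2*x*y - 40*x + 6*y - 66.
  f_y = x**2 + 6*x - 6*y**2 + 26*y - 19.
Scan x_0 ∈ {−4, ..., 4}. For each x_0, f_y(x_0, y) is a polynomial in y; find its integer roots y ∈ {−4, ..., 4}, then test f_x and f at those candidates.
  x = -4: f_y(-4, y) = -6*y**2 + 26*y - 27; no integer root y with |y| ≤ 4.
  x = -3: f_y(-3, y) = -6*y**2 + 26*y - 28; vanishes at y ∈ {2}. (-3, 2): f_x = 0, f = 0 — SINGULAR.
  x = -2: f_y(-2, y) = -6*y**2 + 26*y - 27; no integer root y with |y| ≤ 4.
  x = -1: f_y(-1, y) = -6*y**2 + 26*y - 24; vanishes at y ∈ {3}. (-1, 3): f_x = -20 ≠ 0.
  x = 0: f_y(0, y) = -6*y**2 + 26*y - 19; no integer root y with |y| ≤ 4.
  x = 1: f_y(1, y) = -6*y**2 + 26*y - 12; no integer root y with |y| ≤ 4.
  x = 2: f_y(2, y) = -6*y**2 + 26*y - 3; no integer root y with |y| ≤ 4.
  x = 3: f_y(3, y) = -6*y**2 + 26*y + 8; no integer root y with |y| ≤ 4.
  x = 4: f_y(4, y) = -6*y**2 + 26*y + 21; no integer root y with |y| ≤ 4.
Only singular point on the grid: (-3, 2).
Classify: substitute x = -3 + u, y = 2 + v and expand: f = -2*u**3 + u**2*v - 2*v**3 + v**2.
No constant or linear terms (consistent with a singular point). Quadratic part: v**2. Cubic part: -2*u**3 + u**2*v - 2*v**3.
The quadratic part v**2 is a perfect square, so there is a single (double) tangent line v = 0, i.e. y = 2. Restricting the cubic part to that line (v = 0) leaves -2*u**3 ≠ 0, so f is not divisible by v and the branch is v² ≈ 2*u**3 to lowest order — this is a cusp.
Classification: cusp.
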